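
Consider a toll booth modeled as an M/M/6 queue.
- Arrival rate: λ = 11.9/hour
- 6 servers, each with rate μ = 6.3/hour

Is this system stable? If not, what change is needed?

Stability requires ρ = λ/(cμ) < 1
ρ = 11.9/(6 × 6.3) = 11.9/37.80 = 0.3148
Since 0.3148 < 1, the system is STABLE.
The servers are busy 31.48% of the time.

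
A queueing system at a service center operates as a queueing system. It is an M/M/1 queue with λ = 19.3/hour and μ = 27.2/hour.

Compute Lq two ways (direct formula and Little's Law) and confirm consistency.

Method 1 (direct): Lq = λ²/(μ(μ-λ)) = 372.49/(27.2 × 7.90) = 1.7335

Method 2 (Little's Law):
W = 1/(μ-λ) = 1/7.90 = 0.12658
Wq = W - 1/μ = 0.12658 - 0.036765 = 0.08982
Lq = λWq = 19.3 × 0.08982 = 1.7335 ✔ (matches Method 1)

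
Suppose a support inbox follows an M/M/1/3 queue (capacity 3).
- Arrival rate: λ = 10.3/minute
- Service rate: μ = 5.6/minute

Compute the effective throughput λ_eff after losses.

ρ = λ/μ = 10.3/5.6 = 1.8393
P₀ = (1-ρ)/(1-ρ^(K+1)) = (1-1.8393)/(1-1.8393^4) = -0.8393/-10.4449 = 0.08036
P_K = P₀×ρ^K = 0.08036 × 1.8393^3 = 0.08036 × 6.2224 = 0.5000
λ_eff = λ(1-P_K) = 10.3 × (1 - 0.5000) = 10.3 × 0.5000 = 5.1500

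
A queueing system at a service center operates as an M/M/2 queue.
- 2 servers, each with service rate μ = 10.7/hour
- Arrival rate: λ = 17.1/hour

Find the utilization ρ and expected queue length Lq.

Traffic intensity: ρ = λ/(cμ) = 17.1/(2×10.7) = 0.7991
Since ρ = 0.7991 < 1, system is stable.
Offered load a = λ/μ = cρ = 17.1/10.7 = 1.5981
P₀ = [ Σₙ₌₀^1 aⁿ/n! + a^2/(2!(1-ρ)) ]⁻¹
Σ = a^0/0! + a^1/1! = 1.0000 + 1.5981 = 2.5981
a^2/(2!(1-ρ)) = 2.5540/(2 × 0.20093) = 6.3554
P₀ = 1/(2.5981 + 6.3554) = 0.1117
Lq = P₀·a^2·ρ / (2!(1-ρ)²) = 0.11169 × 2.5540 × 0.79907 / (2 × 0.040375) = 2.8228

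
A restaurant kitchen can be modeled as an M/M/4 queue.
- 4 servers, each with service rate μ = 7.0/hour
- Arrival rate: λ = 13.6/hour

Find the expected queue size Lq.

Traffic intensity: ρ = λ/(cμ) = 13.6/(4×7.0) = 0.4857
Since ρ = 0.4857 < 1, system is stable.
Offered load a = λ/μ = cρ = 13.6/7.0 = 1.9429
P₀ = [ Σₙ₌₀^3 aⁿ/n! + a^4/(4!(1-ρ)) ]⁻¹
Σ = a^0/0! + a^1/1! + a^2/2! + a^3/3! = 1.0000 + 1.9429 + 1.8873 + 1.2223 = 6.0525
a^4/(4!(1-ρ)) = 14.2483/(24 × 0.51429) = 1.1544
P₀ = 1/(6.0525 + 1.1544) = 0.1388
Lq = P₀·a^4·ρ / (4!(1-ρ)²) = 0.1388 × 14.2483 × 0.4857 / (24 × 0.2645) = 0.1513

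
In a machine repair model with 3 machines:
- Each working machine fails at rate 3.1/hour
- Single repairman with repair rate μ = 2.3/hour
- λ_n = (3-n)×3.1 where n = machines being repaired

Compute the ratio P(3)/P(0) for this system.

P(3)/P(0) = ∏_{i=0}^{3-1} λ_i/μ_{i+1}
= (3-0)×3.1/2.3 × (3-1)×3.1/2.3 × (3-2)×3.1/2.3
= 14.6910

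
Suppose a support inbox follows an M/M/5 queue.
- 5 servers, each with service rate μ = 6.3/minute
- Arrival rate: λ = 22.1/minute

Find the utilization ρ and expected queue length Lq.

Traffic intensity: ρ = λ/(cμ) = 22.1/(5×6.3) = 0.7016
Since ρ = 0.7016 < 1, system is stable.
Offered load a = λ/μ = cρ = 22.1/6.3 = 3.5079
P₀ = [ Σₙ₌₀^4 aⁿ/n! + a^5/(5!(1-ρ)) ]⁻¹
Σ = a^0/0! + a^1/1! + a^2/2! + a^3/3! + a^4/4! = 1.0000 + 3.5079 + 6.1528 + 7.1946 + 6.3095 = 24.1648
a^5/(5!(1-ρ)) = 531.2007/(120 × 0.2984127) = 14.8341
P₀ = 1/(24.1648 + 14.8341) = 0.02564
Lq = P₀·a^5·ρ / (5!(1-ρ)²) = 0.025642 × 531.2007 × 0.70159 / (120 × 0.089050) = 0.8943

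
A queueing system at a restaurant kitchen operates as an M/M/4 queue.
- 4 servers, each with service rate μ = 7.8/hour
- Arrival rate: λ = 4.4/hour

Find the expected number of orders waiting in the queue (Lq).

Traffic intensity: ρ = λ/(cμ) = 4.4/(4×7.8) = 0.1410
Since ρ = 0.1410 < 1, system is stable.
Offered load a = λ/μ = cρ = 4.4/7.8 = 0.5641
P₀ = [ Σₙ₌₀^3 aⁿ/n! + a^4/(4!(1-ρ)) ]⁻¹
Σ = a^0/0! + a^1/1! + a^2/2! + a^3/3! = 1.0000 + 0.5641 + 0.1591 + 0.02992 = 1.7531
a^4/(4!(1-ρ)) = 0.10126/(24 × 0.85897) = 0.004912
P₀ = 1/(1.7531 + 0.004912) = 0.5688
Lq = P₀·a^4·ρ / (4!(1-ρ)²) = 0.56882 × 0.10126 × 0.14103 / (24 × 0.73784) = 0.0004587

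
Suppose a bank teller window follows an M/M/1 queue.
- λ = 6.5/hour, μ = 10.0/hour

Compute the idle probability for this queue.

ρ = λ/μ = 6.5/10.0 = 0.6500
P(0) = 1 - ρ = 1 - 0.6500 = 0.3500
The server is idle 35.00% of the time.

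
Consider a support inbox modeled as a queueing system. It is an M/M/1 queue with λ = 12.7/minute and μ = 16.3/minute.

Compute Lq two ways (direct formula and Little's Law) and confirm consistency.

Method 1 (direct): Lq = λ²/(μ(μ-λ)) = 161.29/(16.3 × 3.60) = 2.7486

Method 2 (Little's Law):
W = 1/(μ-λ) = 1/3.60 = 0.277778
Wq = W - 1/μ = 0.277778 - 0.0613497 = 0.216428
Lq = λWq = 12.7 × 0.216428 = 2.7486 ✔ (matches Method 1)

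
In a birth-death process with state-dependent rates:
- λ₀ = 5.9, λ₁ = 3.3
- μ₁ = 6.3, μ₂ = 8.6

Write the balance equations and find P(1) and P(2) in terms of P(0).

Balance equations:
State 0: λ₀P₀ = μ₁P₁ → P₁ = (λ₀/μ₁)P₀ = (5.9/6.3)P₀ = 0.9365P₀
State 1: P₂ = (λ₀λ₁)/(μ₁μ₂)P₀ = (5.9×3.3)/(6.3×8.6)P₀ = 0.3594P₀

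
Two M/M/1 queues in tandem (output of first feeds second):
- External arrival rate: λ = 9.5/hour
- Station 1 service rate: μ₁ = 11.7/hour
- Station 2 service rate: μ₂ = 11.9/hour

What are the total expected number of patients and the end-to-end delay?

By Jackson's theorem, each station behaves as independent M/M/1.
Station 1: ρ₁ = 9.5/11.7 = 0.8120, L₁ = ρ₁/(1-ρ₁) = λ/(μ₁-λ) = 9.5/2.20 = 4.3182
Station 2: ρ₂ = 9.5/11.9 = 0.7983, L₂ = ρ₂/(1-ρ₂) = λ/(μ₂-λ) = 9.5/2.40 = 3.9583
Total: L = L₁ + L₂ = 4.3182 + 3.9583 = 8.2765
W = L/λ = 8.2765/9.5 = 0.8712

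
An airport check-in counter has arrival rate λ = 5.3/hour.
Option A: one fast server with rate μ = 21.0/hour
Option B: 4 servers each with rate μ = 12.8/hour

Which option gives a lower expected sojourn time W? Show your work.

Option A: single server μ = 21.0 (M/M/1)
  ρ_A = 5.3/21.0 = 0.2524
  W_A = 1/(μ-λ) = 1/(21.0-5.3) = 1/15.70 = 0.06369

Option B: 4 servers μ = 12.8 (M/M/4)
  ρ_B = λ/(cμ) = 5.3/(4×12.8) = 0.1035
  Offered load a = λ/μ = cρ = 5.3/12.8 = 0.4141
  P₀ = [ Σₙ₌₀^3 aⁿ/n! + a^4/(4!(1-ρ)) ]⁻¹
  Σ = a^0/0! + a^1/1! + a^2/2! + a^3/3! = 1.0000 + 0.4141 + 0.08572 + 0.01183 = 1.5116
  a^4/(4!(1-ρ)) = 0.02939/(24 × 0.8965) = 0.001366
  P₀ = 1/(1.51162 + 0.00136619) = 0.6609
  Lq = P₀·a^4·ρ / (4!(1-ρ)²) = 0.66095 × 0.029394 × 0.10352 / (24 × 0.80368) = 0.0001043
  Wq_B = Lq/λ = 0.00010426/5.3 = 0.00001967
  W_B = Wq_B + 1/μ = 0.00001967 + 0.07812 = 0.07814

Since W_A = 0.06369 < W_B = 0.07814, Option A (single fast server) has the shorter time in system.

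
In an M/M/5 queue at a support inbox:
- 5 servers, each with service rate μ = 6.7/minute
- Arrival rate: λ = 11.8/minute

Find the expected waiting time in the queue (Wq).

Traffic intensity: ρ = λ/(cμ) = 11.8/(5×6.7) = 0.3522
Since ρ = 0.3522 < 1, system is stable.
Offered load a = λ/μ = cρ = 11.8/6.7 = 1.7612
P₀ = [ Σₙ₌₀^4 aⁿ/n! + a^5/(5!(1-ρ)) ]⁻¹
Σ = a^0/0! + a^1/1! + a^2/2! + a^3/3! + a^4/4! = 1.0000 + 1.7612 + 1.5509 + 0.9105 + 0.4009 = 5.6235
a^5/(5!(1-ρ)) = 16.9448/(120 × 0.6478) = 0.2180
P₀ = 1/(5.6235 + 0.2180) = 0.1712
Lq = P₀·a^5·ρ / (5!(1-ρ)²) = 0.1712 × 16.9448 × 0.3522 / (120 × 0.4196) = 0.02029
Wq = Lq/λ = 0.020293/11.8 = 0.001720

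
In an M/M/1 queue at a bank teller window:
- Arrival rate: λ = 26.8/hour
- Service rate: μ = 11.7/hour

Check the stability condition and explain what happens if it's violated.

Stability requires ρ = λ/(cμ) < 1
ρ = 26.8/(1 × 11.7) = 26.8/11.70 = 2.2906
Since 2.2906 ≥ 1, the system is UNSTABLE.
Queue grows without bound. Need μ > λ = 26.8.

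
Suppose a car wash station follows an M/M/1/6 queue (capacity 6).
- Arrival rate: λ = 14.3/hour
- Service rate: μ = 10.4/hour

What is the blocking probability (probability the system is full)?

ρ = λ/μ = 14.3/10.4 = 1.3750
P₀ = (1-ρ)/(1-ρ^(K+1)) = (1-1.3750)/(1-1.3750^7) = -0.3750/-8.2922 = 0.04522
P_K = P₀×ρ^K = 0.04522 × 1.3750^6 = 0.04522 × 6.7580 = 0.3056
Blocking probability = 30.56%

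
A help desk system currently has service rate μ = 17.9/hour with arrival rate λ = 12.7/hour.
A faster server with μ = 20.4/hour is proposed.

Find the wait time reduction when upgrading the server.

System 1: ρ₁ = 12.7/17.9 = 0.7095, W₁ = 1/(17.9-12.7) = 0.19231
System 2: ρ₂ = 12.7/20.4 = 0.6225, W₂ = 1/(20.4-12.7) = 0.12987
Improvement: (W₁-W₂)/W₁ = (0.19231-0.12987)/0.19231 = 32.47%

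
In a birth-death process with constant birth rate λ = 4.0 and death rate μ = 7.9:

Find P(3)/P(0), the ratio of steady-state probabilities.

For constant rates: P(n)/P(0) = (λ/μ)^n
P(3)/P(0) = (4.0/7.9)^3 = 0.5063^3 = 0.1298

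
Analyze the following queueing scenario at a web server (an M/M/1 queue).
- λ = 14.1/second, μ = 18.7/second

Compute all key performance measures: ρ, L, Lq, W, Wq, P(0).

Step 1: ρ = λ/μ = 14.1/18.7 = 0.7540
Step 2: L = λ/(μ-λ) = 14.1/4.60 = 3.0652
Step 3: Lq = λ²/(μ(μ-λ)) = 198.81/(18.7×4.60) = 2.3112
Step 4: W = 1/(μ-λ) = 1/4.60 = 0.21739
Step 5: Wq = λ/(μ(μ-λ)) = 14.1/(18.7×4.60) = 0.1639
Step 6: P(0) = 1-ρ = 0.2460
Verify: L = λW = 14.1×0.21739 = 3.0652 ✔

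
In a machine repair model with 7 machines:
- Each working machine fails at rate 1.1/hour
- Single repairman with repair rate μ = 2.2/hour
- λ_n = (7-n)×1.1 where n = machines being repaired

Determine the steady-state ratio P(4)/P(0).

P(4)/P(0) = ∏_{i=0}^{4-1} λ_i/μ_{i+1}
= (7-0)×1.1/2.2 × (7-1)×1.1/2.2 × (7-2)×1.1/2.2 × (7-3)×1.1/2.2
= 52.5000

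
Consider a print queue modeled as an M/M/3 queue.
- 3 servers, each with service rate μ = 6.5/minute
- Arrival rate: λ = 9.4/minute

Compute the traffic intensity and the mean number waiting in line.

Traffic intensity: ρ = λ/(cμ) = 9.4/(3×6.5) = 0.4821
Since ρ = 0.4821 < 1, system is stable.
Offered load a = λ/μ = cρ = 9.4/6.5 = 1.4462
P₀ = [ Σₙ₌₀^2 aⁿ/n! + a^3/(3!(1-ρ)) ]⁻¹
Σ = a^0/0! + a^1/1! + a^2/2! = 1.00000 + 1.44615 + 1.04568 = 3.4918
a^3/(3!(1-ρ)) = 3.0244/(6 × 0.51795) = 0.9732
P₀ = 1/(3.4918 + 0.9732) = 0.2240
Lq = P₀·a^3·ρ / (3!(1-ρ)²) = 0.2240 × 3.0244 × 0.4821 / (6 × 0.2683) = 0.2029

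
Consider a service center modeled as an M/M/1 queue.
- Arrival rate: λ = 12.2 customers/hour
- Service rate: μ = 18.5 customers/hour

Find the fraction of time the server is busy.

Server utilization: ρ = λ/μ
ρ = 12.2/18.5 = 0.6595
The server is busy 65.95% of the time.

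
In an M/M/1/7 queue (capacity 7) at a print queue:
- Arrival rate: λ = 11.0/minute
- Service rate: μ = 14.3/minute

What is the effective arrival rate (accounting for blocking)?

ρ = λ/μ = 11.0/14.3 = 0.76923
P₀ = (1-ρ)/(1-ρ^(K+1)) = (1-0.76923)/(1-0.76923^8) = 0.2308/0.8774 = 0.2630
P_K = P₀×ρ^K = 0.2630 × 0.76923^7 = 0.2630 × 0.1594 = 0.04192
λ_eff = λ(1-P_K) = 11.0 × (1 - 0.04192) = 11.0 × 0.95808 = 10.5389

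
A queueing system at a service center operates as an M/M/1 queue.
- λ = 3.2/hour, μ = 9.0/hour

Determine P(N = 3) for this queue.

ρ = λ/μ = 3.2/9.0 = 0.35556
P(n) = (1-ρ)ρⁿ
P(3) = (1-0.35556) × 0.35556^3
P(3) = 0.6444 × 0.04495
P(3) = 0.02897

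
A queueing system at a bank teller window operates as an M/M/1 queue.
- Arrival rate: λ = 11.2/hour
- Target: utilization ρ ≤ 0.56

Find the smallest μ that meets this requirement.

ρ = λ/μ, so μ = λ/ρ
μ ≥ 11.2/0.56 = 20.0000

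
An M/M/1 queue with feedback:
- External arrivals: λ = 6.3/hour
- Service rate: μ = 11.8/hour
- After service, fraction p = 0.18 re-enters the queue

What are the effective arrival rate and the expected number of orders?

Effective arrival rate: λ_eff = λ/(1-p) = 6.3/(1-0.18) = 6.3/0.82 = 7.6829268
ρ = λ_eff/μ = 7.6829268/11.8 = 0.651095
L = ρ/(1-ρ) = 0.651095/(1-0.651095) = 1.8661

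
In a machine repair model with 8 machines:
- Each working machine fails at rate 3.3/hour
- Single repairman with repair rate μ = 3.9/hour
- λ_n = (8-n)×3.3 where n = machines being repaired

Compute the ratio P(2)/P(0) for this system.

P(2)/P(0) = ∏_{i=0}^{2-1} λ_i/μ_{i+1}
= (8-0)×3.3/3.9 × (8-1)×3.3/3.9
= 40.0947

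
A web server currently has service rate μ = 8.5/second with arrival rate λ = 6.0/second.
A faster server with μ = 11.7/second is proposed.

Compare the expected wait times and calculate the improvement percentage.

System 1: ρ₁ = 6.0/8.5 = 0.7059, W₁ = 1/(8.5-6.0) = 0.40000
System 2: ρ₂ = 6.0/11.7 = 0.5128, W₂ = 1/(11.7-6.0) = 0.17544
Improvement: (W₁-W₂)/W₁ = (0.40000-0.17544)/0.40000 = 56.14%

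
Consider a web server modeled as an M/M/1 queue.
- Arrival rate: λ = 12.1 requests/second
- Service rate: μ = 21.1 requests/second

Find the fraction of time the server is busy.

Server utilization: ρ = λ/μ
ρ = 12.1/21.1 = 0.5735
The server is busy 57.35% of the time.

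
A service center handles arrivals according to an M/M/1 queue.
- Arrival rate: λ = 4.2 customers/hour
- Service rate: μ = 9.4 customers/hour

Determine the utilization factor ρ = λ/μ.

Server utilization: ρ = λ/μ
ρ = 4.2/9.4 = 0.4468
The server is busy 44.68% of the time.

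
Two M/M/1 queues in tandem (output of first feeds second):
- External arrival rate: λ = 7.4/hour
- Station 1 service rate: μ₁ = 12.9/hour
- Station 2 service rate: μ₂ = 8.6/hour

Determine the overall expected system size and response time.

By Jackson's theorem, each station behaves as independent M/M/1.
Station 1: ρ₁ = 7.4/12.9 = 0.5736, L₁ = ρ₁/(1-ρ₁) = λ/(μ₁-λ) = 7.4/5.50 = 1.34545
Station 2: ρ₂ = 7.4/8.6 = 0.8605, L₂ = ρ₂/(1-ρ₂) = λ/(μ₂-λ) = 7.4/1.20 = 6.16667
Total: L = L₁ + L₂ = 1.34545 + 6.16667 = 7.51212
W = L/λ = 7.51212/7.4 = 1.0152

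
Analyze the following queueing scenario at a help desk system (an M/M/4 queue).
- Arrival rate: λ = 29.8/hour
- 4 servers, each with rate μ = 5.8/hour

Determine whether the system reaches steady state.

Stability requires ρ = λ/(cμ) < 1
ρ = 29.8/(4 × 5.8) = 29.8/23.20 = 1.2845
Since 1.2845 ≥ 1, the system is UNSTABLE.
Need c > λ/μ = 29.8/5.8 = 5.14.
Minimum servers needed: c = 6.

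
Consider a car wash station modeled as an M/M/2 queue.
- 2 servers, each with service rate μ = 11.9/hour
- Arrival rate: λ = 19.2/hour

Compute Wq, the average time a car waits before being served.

Traffic intensity: ρ = λ/(cμ) = 19.2/(2×11.9) = 0.8067
Since ρ = 0.8067 < 1, system is stable.
Offered load a = λ/μ = cρ = 19.2/11.9 = 1.6134
P₀ = [ Σₙ₌₀^1 aⁿ/n! + a^2/(2!(1-ρ)) ]⁻¹
Σ = a^0/0! + a^1/1! = 1.0000 + 1.6134 = 2.6134
a^2/(2!(1-ρ)) = 2.60321/(2 × 0.193277) = 6.7344
P₀ = 1/(2.6134 + 6.7344) = 0.1070
Lq = P₀·a^2·ρ / (2!(1-ρ)²) = 0.106977 × 2.60321 × 0.806723 / (2 × 0.0373561) = 3.0070
Wq = Lq/λ = 3.0070/19.2 = 0.1566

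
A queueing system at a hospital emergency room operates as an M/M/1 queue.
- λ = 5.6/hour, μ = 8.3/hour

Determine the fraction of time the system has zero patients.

ρ = λ/μ = 5.6/8.3 = 0.6747
P(0) = 1 - ρ = 1 - 0.6747 = 0.3253
The server is idle 32.53% of the time.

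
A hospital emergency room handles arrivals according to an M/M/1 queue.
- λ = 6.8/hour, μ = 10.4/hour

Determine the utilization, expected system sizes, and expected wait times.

Step 1: ρ = λ/μ = 6.8/10.4 = 0.6538
Step 2: L = λ/(μ-λ) = 6.8/3.60 = 1.8889
Step 3: Lq = λ²/(μ(μ-λ)) = 46.24/(10.4×3.60) = 1.2350
Step 4: W = 1/(μ-λ) = 1/3.60 = 0.27778
Step 5: Wq = λ/(μ(μ-λ)) = 6.8/(10.4×3.60) = 0.1816
Step 6: P(0) = 1-ρ = 0.3462
Verify: L = λW = 6.8×0.27778 = 1.8889 ✔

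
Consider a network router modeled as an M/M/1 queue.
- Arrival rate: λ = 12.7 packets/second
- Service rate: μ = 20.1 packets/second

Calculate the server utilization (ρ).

Server utilization: ρ = λ/μ
ρ = 12.7/20.1 = 0.6318
The server is busy 63.18% of the time.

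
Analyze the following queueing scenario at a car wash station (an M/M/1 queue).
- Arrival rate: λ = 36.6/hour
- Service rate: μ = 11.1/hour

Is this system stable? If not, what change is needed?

Stability requires ρ = λ/(cμ) < 1
ρ = 36.6/(1 × 11.1) = 36.6/11.10 = 3.2973
Since 3.2973 ≥ 1, the system is UNSTABLE.
Queue grows without bound. Need μ > λ = 36.6.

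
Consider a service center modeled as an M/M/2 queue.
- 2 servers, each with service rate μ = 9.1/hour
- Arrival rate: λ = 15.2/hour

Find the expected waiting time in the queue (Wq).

Traffic intensity: ρ = λ/(cμ) = 15.2/(2×9.1) = 0.8352
Since ρ = 0.8352 < 1, system is stable.
Offered load a = λ/μ = cρ = 15.2/9.1 = 1.6703
P₀ = [ Σₙ₌₀^1 aⁿ/n! + a^2/(2!(1-ρ)) ]⁻¹
Σ = a^0/0! + a^1/1! = 1.0000 + 1.6703 = 2.6703
a^2/(2!(1-ρ)) = 2.79000/(2 × 0.164835) = 8.4630
P₀ = 1/(2.6703 + 8.4630) = 0.08982
Lq = P₀·a^2·ρ / (2!(1-ρ)²) = 0.0898204 × 2.79000 × 0.835165 / (2 × 0.0271706) = 3.8514
Wq = Lq/λ = 3.8514/15.2 = 0.2534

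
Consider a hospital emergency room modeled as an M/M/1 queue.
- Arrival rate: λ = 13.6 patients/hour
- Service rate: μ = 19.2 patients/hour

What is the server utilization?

Server utilization: ρ = λ/μ
ρ = 13.6/19.2 = 0.7083
The server is busy 70.83% of the time.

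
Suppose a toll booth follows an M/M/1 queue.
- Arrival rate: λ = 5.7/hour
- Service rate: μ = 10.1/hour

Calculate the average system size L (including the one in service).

ρ = λ/μ = 5.7/10.1 = 0.5644
For M/M/1: L = λ/(μ-λ)
L = 5.7/(10.1-5.7) = 5.7/4.40
L = 1.2955 vehicles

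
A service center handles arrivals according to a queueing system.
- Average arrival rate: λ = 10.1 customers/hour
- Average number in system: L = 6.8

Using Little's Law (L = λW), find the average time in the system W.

Little's Law: L = λW, so W = L/λ
W = 6.8/10.1 = 0.6733 hours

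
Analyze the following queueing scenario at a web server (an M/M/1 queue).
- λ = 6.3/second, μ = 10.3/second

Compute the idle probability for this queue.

ρ = λ/μ = 6.3/10.3 = 0.6117
P(0) = 1 - ρ = 1 - 0.6117 = 0.3883
The server is idle 38.83% of the time.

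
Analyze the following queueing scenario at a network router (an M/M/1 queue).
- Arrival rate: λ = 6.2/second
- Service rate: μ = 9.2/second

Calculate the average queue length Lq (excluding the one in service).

ρ = λ/μ = 6.2/9.2 = 0.6739
For M/M/1: Lq = λ²/(μ(μ-λ))
Lq = 38.44/(9.2 × 3.00)
Lq = 1.3928 packets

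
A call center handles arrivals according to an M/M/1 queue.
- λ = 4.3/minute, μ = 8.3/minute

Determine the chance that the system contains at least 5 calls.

ρ = λ/μ = 4.3/8.3 = 0.51807
P(N ≥ n) = ρⁿ
P(N ≥ 5) = 0.51807^5
P(N ≥ 5) = 0.03732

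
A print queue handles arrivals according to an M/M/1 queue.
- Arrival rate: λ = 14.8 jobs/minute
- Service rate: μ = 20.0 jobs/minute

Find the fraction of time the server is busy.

Server utilization: ρ = λ/μ
ρ = 14.8/20.0 = 0.7400
The server is busy 74.00% of the time.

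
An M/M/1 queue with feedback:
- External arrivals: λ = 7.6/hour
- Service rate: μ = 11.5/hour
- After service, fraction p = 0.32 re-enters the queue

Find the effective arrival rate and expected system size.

Effective arrival rate: λ_eff = λ/(1-p) = 7.6/(1-0.32) = 7.6/0.68 = 11.1764706
ρ = λ_eff/μ = 11.1764706/11.5 = 0.97186701
L = ρ/(1-ρ) = 0.97186701/(1-0.97186701) = 34.5455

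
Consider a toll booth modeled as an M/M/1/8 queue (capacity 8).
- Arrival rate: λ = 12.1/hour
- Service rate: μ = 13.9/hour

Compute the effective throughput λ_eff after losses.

ρ = λ/μ = 12.1/13.9 = 0.8705
P₀ = (1-ρ)/(1-ρ^(K+1)) = (1-0.8705)/(1-0.8705^9) = 0.1295/0.7130 = 0.1816
P_K = P₀×ρ^K = 0.18163 × 0.8705^8 = 0.18163 × 0.32972 = 0.05989
λ_eff = λ(1-P_K) = 12.1 × (1 - 0.05989) = 12.1 × 0.94011 = 11.3753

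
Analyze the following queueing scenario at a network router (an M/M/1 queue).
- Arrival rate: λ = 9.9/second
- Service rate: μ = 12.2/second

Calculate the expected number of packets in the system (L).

ρ = λ/μ = 9.9/12.2 = 0.8115
For M/M/1: L = λ/(μ-λ)
L = 9.9/(12.2-9.9) = 9.9/2.30
L = 4.3043 packets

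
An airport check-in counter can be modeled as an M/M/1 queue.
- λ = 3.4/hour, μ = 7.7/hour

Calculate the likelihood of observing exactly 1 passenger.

ρ = λ/μ = 3.4/7.7 = 0.4416
P(n) = (1-ρ)ρⁿ
P(1) = (1-0.4416) × 0.4416^1
P(1) = 0.5584 × 0.4416
P(1) = 0.2466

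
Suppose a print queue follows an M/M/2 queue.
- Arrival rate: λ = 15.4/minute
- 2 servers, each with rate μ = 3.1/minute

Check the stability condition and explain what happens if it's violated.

Stability requires ρ = λ/(cμ) < 1
ρ = 15.4/(2 × 3.1) = 15.4/6.20 = 2.4839
Since 2.4839 ≥ 1, the system is UNSTABLE.
Need c > λ/μ = 15.4/3.1 = 4.97.
Minimum servers needed: c = 5.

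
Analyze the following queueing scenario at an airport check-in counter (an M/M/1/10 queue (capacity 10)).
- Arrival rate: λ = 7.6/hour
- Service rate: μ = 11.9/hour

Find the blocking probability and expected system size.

ρ = λ/μ = 7.6/11.9 = 0.63866
P₀ = (1-ρ)/(1-ρ^(K+1)) = (1-0.63866)/(1-0.63866^11) = 0.36134/0.99279 = 0.3640
P_K = P₀×ρ^K = 0.36396 × 0.63866^10 = 0.36396 × 0.011290 = 0.004109
Blocking probability P_10 = 0.004109 (0.41%)
L = ρ[1 - (K+1)ρ^K + Kρ^(K+1)] / [(1-ρ)(1-ρ^(K+1))]
L = 0.63866 × (1 - 11×0.01129 + 10×0.007211) / ((1 - 0.63866) × (1 - 0.007211)) = 1.6876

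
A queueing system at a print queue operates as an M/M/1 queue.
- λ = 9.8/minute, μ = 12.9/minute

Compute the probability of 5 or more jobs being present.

ρ = λ/μ = 9.8/12.9 = 0.75969
P(N ≥ n) = ρⁿ
P(N ≥ 5) = 0.75969^5
P(N ≥ 5) = 0.2530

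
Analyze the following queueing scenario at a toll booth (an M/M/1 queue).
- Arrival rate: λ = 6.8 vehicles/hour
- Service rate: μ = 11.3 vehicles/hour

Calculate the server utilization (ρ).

Server utilization: ρ = λ/μ
ρ = 6.8/11.3 = 0.6018
The server is busy 60.18% of the time.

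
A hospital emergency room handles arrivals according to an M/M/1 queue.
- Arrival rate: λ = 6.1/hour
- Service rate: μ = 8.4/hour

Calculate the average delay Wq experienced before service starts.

First, compute utilization: ρ = λ/μ = 6.1/8.4 = 0.7262
For M/M/1: Wq = λ/(μ(μ-λ))
Wq = 6.1/(8.4 × (8.4-6.1))
Wq = 6.1/(8.4 × 2.30)
Wq = 0.3157 hours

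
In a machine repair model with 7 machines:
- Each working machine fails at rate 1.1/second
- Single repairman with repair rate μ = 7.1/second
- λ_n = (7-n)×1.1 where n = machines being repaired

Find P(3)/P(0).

P(3)/P(0) = ∏_{i=0}^{3-1} λ_i/μ_{i+1}
= (7-0)×1.1/7.1 × (7-1)×1.1/7.1 × (7-2)×1.1/7.1
= 0.7809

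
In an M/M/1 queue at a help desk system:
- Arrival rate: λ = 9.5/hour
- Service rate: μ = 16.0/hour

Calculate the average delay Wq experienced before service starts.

First, compute utilization: ρ = λ/μ = 9.5/16.0 = 0.5938
For M/M/1: Wq = λ/(μ(μ-λ))
Wq = 9.5/(16.0 × (16.0-9.5))
Wq = 9.5/(16.0 × 6.50)
Wq = 0.09135 hours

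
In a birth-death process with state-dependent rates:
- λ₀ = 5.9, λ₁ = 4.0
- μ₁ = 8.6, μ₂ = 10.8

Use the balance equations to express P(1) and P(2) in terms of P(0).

Balance equations:
State 0: λ₀P₀ = μ₁P₁ → P₁ = (λ₀/μ₁)P₀ = (5.9/8.6)P₀ = 0.6860P₀
State 1: P₂ = (λ₀λ₁)/(μ₁μ₂)P₀ = (5.9×4.0)/(8.6×10.8)P₀ = 0.2541P₀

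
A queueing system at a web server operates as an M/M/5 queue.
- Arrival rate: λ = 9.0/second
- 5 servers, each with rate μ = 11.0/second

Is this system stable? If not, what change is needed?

Stability requires ρ = λ/(cμ) < 1
ρ = 9.0/(5 × 11.0) = 9.0/55.00 = 0.1636
Since 0.1636 < 1, the system is STABLE.
The servers are busy 16.36% of the time.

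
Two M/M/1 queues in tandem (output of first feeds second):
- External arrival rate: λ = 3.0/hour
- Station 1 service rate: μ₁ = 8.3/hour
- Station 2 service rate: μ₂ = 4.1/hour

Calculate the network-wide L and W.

By Jackson's theorem, each station behaves as independent M/M/1.
Station 1: ρ₁ = 3.0/8.3 = 0.3614, L₁ = ρ₁/(1-ρ₁) = λ/(μ₁-λ) = 3.0/5.30 = 0.5660
Station 2: ρ₂ = 3.0/4.1 = 0.7317, L₂ = ρ₂/(1-ρ₂) = λ/(μ₂-λ) = 3.0/1.10 = 2.7273
Total: L = L₁ + L₂ = 0.5660 + 2.7273 = 3.2933
W = L/λ = 3.2933/3.0 = 1.0978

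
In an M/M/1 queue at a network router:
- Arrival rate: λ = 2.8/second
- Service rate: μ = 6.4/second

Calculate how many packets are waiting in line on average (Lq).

ρ = λ/μ = 2.8/6.4 = 0.4375
For M/M/1: Lq = λ²/(μ(μ-λ))
Lq = 7.84/(6.4 × 3.60)
Lq = 0.3403 packets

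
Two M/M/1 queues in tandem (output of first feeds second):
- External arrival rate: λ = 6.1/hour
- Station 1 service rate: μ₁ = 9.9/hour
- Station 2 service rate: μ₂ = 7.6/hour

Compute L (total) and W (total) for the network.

By Jackson's theorem, each station behaves as independent M/M/1.
Station 1: ρ₁ = 6.1/9.9 = 0.6162, L₁ = ρ₁/(1-ρ₁) = λ/(μ₁-λ) = 6.1/3.80 = 1.60526
Station 2: ρ₂ = 6.1/7.6 = 0.8026, L₂ = ρ₂/(1-ρ₂) = λ/(μ₂-λ) = 6.1/1.50 = 4.06667
Total: L = L₁ + L₂ = 1.60526 + 4.06667 = 5.6719
W = L/λ = 5.6719/6.1 = 0.9298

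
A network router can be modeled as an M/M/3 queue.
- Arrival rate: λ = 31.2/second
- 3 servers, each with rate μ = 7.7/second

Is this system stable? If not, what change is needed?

Stability requires ρ = λ/(cμ) < 1
ρ = 31.2/(3 × 7.7) = 31.2/23.10 = 1.3506
Since 1.3506 ≥ 1, the system is UNSTABLE.
Need c > λ/μ = 31.2/7.7 = 4.05.
Minimum servers needed: c = 5.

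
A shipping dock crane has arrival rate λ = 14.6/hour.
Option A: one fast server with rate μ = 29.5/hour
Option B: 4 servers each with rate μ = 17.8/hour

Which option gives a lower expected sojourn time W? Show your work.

Option A: single server μ = 29.5 (M/M/1)
  ρ_A = 14.6/29.5 = 0.4949
  W_A = 1/(μ-λ) = 1/(29.5-14.6) = 1/14.90 = 0.06711

Option B: 4 servers μ = 17.8 (M/M/4)
  ρ_B = λ/(cμ) = 14.6/(4×17.8) = 0.2051
  Offered load a = λ/μ = cρ = 14.6/17.8 = 0.8202
  P₀ = [ Σₙ₌₀^3 aⁿ/n! + a^4/(4!(1-ρ)) ]⁻¹
  Σ = a^0/0! + a^1/1! + a^2/2! + a^3/3! = 1.0000 + 0.8202 + 0.3364 + 0.09197 = 2.2486
  a^4/(4!(1-ρ)) = 0.4526/(24 × 0.7949) = 0.02372
  P₀ = 1/(2.2486 + 0.02372) = 0.4401
  Lq = P₀·a^4·ρ / (4!(1-ρ)²) = 0.44008 × 0.45262 × 0.20506 / (24 × 0.63194) = 0.002693
  Wq_B = Lq/λ = 0.002693/14.6 = 0.0001845
  W_B = Wq_B + 1/μ = 0.0001845 + 0.05618 = 0.05636

Since W_B = 0.05636 < W_A = 0.06711, Option B (multiple servers) has the shorter time in system.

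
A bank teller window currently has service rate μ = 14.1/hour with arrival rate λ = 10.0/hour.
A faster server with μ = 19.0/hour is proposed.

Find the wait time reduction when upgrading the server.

System 1: ρ₁ = 10.0/14.1 = 0.7092, W₁ = 1/(14.1-10.0) = 0.24390
System 2: ρ₂ = 10.0/19.0 = 0.5263, W₂ = 1/(19.0-10.0) = 0.11111
Improvement: (W₁-W₂)/W₁ = (0.24390-0.11111)/0.24390 = 54.44%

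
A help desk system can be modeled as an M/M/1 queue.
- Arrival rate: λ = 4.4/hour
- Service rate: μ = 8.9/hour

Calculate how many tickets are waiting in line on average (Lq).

ρ = λ/μ = 4.4/8.9 = 0.4944
For M/M/1: Lq = λ²/(μ(μ-λ))
Lq = 19.36/(8.9 × 4.50)
Lq = 0.4834 tickets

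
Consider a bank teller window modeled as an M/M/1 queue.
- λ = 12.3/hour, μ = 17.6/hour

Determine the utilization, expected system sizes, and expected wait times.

Step 1: ρ = λ/μ = 12.3/17.6 = 0.6989
Step 2: L = λ/(μ-λ) = 12.3/5.30 = 2.3208
Step 3: Lq = λ²/(μ(μ-λ)) = 151.29/(17.6×5.30) = 1.6219
Step 4: W = 1/(μ-λ) = 1/5.30 = 0.18868
Step 5: Wq = λ/(μ(μ-λ)) = 12.3/(17.6×5.30) = 0.1319
Step 6: P(0) = 1-ρ = 0.3011
Verify: L = λW = 12.3×0.18868 = 2.3208 ✔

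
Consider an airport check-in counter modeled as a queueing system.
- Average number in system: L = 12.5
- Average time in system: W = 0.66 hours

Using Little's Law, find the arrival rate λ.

Little's Law: L = λW, so λ = L/W
λ = 12.5/0.66 = 18.9394 passengers/hour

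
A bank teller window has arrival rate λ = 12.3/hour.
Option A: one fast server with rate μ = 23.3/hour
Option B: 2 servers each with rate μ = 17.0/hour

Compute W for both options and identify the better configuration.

Option A: single server μ = 23.3 (M/M/1)
  ρ_A = 12.3/23.3 = 0.5279
  W_A = 1/(μ-λ) = 1/(23.3-12.3) = 1/11.00 = 0.09091

Option B: 2 servers μ = 17.0 (M/M/2)
  ρ_B = λ/(cμ) = 12.3/(2×17.0) = 0.3618
  Offered load a = λ/μ = cρ = 12.3/17.0 = 0.7235
  P₀ = [ Σₙ₌₀^1 aⁿ/n! + a^2/(2!(1-ρ)) ]⁻¹
  Σ = a^0/0! + a^1/1! = 1.0000 + 0.7235 = 1.7235
  a^2/(2!(1-ρ)) = 0.5235/(2 × 0.6382) = 0.4101
  P₀ = 1/(1.7235 + 0.4101) = 0.4687
  Lq = P₀·a^2·ρ / (2!(1-ρ)²) = 0.46868 × 0.52349 × 0.36176 / (2 × 0.40734) = 0.1089
  Wq_B = Lq/λ = 0.10895/12.3 = 0.008858
  W_B = Wq_B + 1/μ = 0.008858 + 0.05882 = 0.06768

Since W_B = 0.06768 < W_A = 0.09091, Option B (multiple servers) has the shorter time in system.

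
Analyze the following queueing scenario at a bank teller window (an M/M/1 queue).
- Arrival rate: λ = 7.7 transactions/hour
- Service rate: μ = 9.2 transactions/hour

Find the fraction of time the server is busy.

Server utilization: ρ = λ/μ
ρ = 7.7/9.2 = 0.8370
The server is busy 83.70% of the time.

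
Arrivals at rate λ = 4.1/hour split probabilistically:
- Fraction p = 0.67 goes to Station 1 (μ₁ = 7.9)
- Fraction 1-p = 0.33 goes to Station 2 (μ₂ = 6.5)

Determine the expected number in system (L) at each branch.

Effective rates: λ₁ = 4.1×0.67 = 2.747, λ₂ = 4.1×0.33 = 1.353
Station 1: ρ₁ = 2.747/7.9 = 0.34772, L₁ = ρ₁/(1-ρ₁) = 0.34772/(1-0.34772) = 0.5331
Station 2: ρ₂ = 1.353/6.5 = 0.2082, L₂ = ρ₂/(1-ρ₂) = 0.2082/(1-0.2082) = 0.2629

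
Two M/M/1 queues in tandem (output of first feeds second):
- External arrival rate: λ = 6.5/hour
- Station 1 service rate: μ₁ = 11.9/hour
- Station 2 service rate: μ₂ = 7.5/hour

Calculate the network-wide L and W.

By Jackson's theorem, each station behaves as independent M/M/1.
Station 1: ρ₁ = 6.5/11.9 = 0.5462, L₁ = ρ₁/(1-ρ₁) = λ/(μ₁-λ) = 6.5/5.40 = 1.2037
Station 2: ρ₂ = 6.5/7.5 = 0.8667, L₂ = ρ₂/(1-ρ₂) = λ/(μ₂-λ) = 6.5/1.00 = 6.5000
Total: L = L₁ + L₂ = 1.2037 + 6.5000 = 7.7037
W = L/λ = 7.7037/6.5 = 1.1852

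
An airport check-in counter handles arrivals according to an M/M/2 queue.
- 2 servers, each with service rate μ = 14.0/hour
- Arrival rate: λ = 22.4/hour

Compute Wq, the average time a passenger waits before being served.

Traffic intensity: ρ = λ/(cμ) = 22.4/(2×14.0) = 0.8000
Since ρ = 0.8000 < 1, system is stable.
Offered load a = λ/μ = cρ = 22.4/14.0 = 1.6000
P₀ = [ Σₙ₌₀^1 aⁿ/n! + a^2/(2!(1-ρ)) ]⁻¹
Σ = a^0/0! + a^1/1! = 1.0000 + 1.6000 = 2.6000
a^2/(2!(1-ρ)) = 2.5600/(2 × 0.2000) = 6.4000
P₀ = 1/(2.6000 + 6.4000) = 0.1111
Lq = P₀·a^2·ρ / (2!(1-ρ)²) = 0.11111 × 2.5600 × 0.80000 / (2 × 0.040000) = 2.8444
Wq = Lq/λ = 2.8444/22.4 = 0.1270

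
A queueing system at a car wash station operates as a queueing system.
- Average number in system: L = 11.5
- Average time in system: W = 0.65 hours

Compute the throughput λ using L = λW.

Little's Law: L = λW, so λ = L/W
λ = 11.5/0.65 = 17.6923 cars/hour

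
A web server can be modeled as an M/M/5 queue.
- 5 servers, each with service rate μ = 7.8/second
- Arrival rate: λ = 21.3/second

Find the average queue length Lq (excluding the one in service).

Traffic intensity: ρ = λ/(cμ) = 21.3/(5×7.8) = 0.5462
Since ρ = 0.5462 < 1, system is stable.
Offered load a = λ/μ = cρ = 21.3/7.8 = 2.7308
P₀ = [ Σₙ₌₀^4 aⁿ/n! + a^5/(5!(1-ρ)) ]⁻¹
Σ = a^0/0! + a^1/1! + a^2/2! + a^3/3! + a^4/4! = 1.0000 + 2.7308 + 3.7286 + 3.3939 + 2.3170 = 13.1703
a^5/(5!(1-ρ)) = 151.8536/(120 × 0.453846) = 2.7883
P₀ = 1/(13.1703 + 2.7883) = 0.06266
Lq = P₀·a^5·ρ / (5!(1-ρ)²) = 0.0626624 × 151.8536 × 0.546154 / (120 × 0.205976) = 0.2103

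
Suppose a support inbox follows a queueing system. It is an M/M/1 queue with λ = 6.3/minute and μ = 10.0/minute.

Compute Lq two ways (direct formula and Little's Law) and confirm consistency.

Method 1 (direct): Lq = λ²/(μ(μ-λ)) = 39.69/(10.0 × 3.70) = 1.0727

Method 2 (Little's Law):
W = 1/(μ-λ) = 1/3.70 = 0.27027
Wq = W - 1/μ = 0.27027 - 0.10000 = 0.17027
Lq = λWq = 6.3 × 0.17027 = 1.0727 ✔ (matches Method 1)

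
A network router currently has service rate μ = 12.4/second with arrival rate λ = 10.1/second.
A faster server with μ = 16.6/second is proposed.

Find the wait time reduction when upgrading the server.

System 1: ρ₁ = 10.1/12.4 = 0.8145, W₁ = 1/(12.4-10.1) = 0.434783
System 2: ρ₂ = 10.1/16.6 = 0.6084, W₂ = 1/(16.6-10.1) = 0.153846
Improvement: (W₁-W₂)/W₁ = (0.434783-0.153846)/0.434783 = 64.62%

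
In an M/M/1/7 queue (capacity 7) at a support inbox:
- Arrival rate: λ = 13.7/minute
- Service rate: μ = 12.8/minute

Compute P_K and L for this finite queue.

ρ = λ/μ = 13.7/12.8 = 1.07031
P₀ = (1-ρ)/(1-ρ^(K+1)) = (1-1.07031)/(1-1.07031^8) = -0.07031/-0.7222 = 0.09736
P_K = P₀×ρ^K = 0.09736 × 1.07031^7 = 0.09736 × 1.6090 = 0.1567
Blocking probability P_7 = 0.1567 (15.67%)
L = ρ[1 - (K+1)ρ^K + Kρ^(K+1)] / [(1-ρ)(1-ρ^(K+1))]
L = 1.07031 × (1 - 8×1.609041 + 7×1.722173) / ((1 - 1.07031) × (1 - 1.722173)) = 3.8550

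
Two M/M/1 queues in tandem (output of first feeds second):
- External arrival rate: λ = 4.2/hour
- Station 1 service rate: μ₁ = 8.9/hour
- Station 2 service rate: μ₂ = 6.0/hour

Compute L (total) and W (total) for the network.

By Jackson's theorem, each station behaves as independent M/M/1.
Station 1: ρ₁ = 4.2/8.9 = 0.4719, L₁ = ρ₁/(1-ρ₁) = λ/(μ₁-λ) = 4.2/4.70 = 0.89361702
Station 2: ρ₂ = 4.2/6.0 = 0.7000, L₂ = ρ₂/(1-ρ₂) = λ/(μ₂-λ) = 4.2/1.80 = 2.3333333
Total: L = L₁ + L₂ = 0.89361702 + 2.3333333 = 3.2270
W = L/λ = 3.2270/4.2 = 0.7683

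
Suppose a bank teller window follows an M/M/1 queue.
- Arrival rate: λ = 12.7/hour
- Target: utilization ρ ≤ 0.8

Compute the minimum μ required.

ρ = λ/μ, so μ = λ/ρ
μ ≥ 12.7/0.8 = 15.8750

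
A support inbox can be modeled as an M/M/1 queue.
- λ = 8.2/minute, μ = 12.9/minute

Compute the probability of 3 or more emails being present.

ρ = λ/μ = 8.2/12.9 = 0.63566
P(N ≥ n) = ρⁿ
P(N ≥ 3) = 0.63566^3
P(N ≥ 3) = 0.2568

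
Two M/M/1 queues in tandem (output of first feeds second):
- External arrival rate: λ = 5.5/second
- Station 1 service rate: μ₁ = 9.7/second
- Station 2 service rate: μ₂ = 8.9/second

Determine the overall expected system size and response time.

By Jackson's theorem, each station behaves as independent M/M/1.
Station 1: ρ₁ = 5.5/9.7 = 0.5670, L₁ = ρ₁/(1-ρ₁) = λ/(μ₁-λ) = 5.5/4.20 = 1.30952
Station 2: ρ₂ = 5.5/8.9 = 0.6180, L₂ = ρ₂/(1-ρ₂) = λ/(μ₂-λ) = 5.5/3.40 = 1.61765
Total: L = L₁ + L₂ = 1.30952 + 1.61765 = 2.9272
W = L/λ = 2.9272/5.5 = 0.5322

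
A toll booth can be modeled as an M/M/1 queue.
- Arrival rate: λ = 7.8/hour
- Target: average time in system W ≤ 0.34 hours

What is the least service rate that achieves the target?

For M/M/1: W = 1/(μ-λ)
Need W ≤ 0.34, so 1/(μ-λ) ≤ 0.34
μ - λ ≥ 1/0.34 = 2.9412
μ ≥ 7.8 + 2.9412 = 10.7412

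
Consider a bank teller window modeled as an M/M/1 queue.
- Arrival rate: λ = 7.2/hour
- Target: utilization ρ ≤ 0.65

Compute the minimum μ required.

ρ = λ/μ, so μ = λ/ρ
μ ≥ 7.2/0.65 = 11.0769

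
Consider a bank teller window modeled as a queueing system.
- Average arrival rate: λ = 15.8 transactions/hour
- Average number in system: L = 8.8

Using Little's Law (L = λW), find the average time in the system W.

Little's Law: L = λW, so W = L/λ
W = 8.8/15.8 = 0.5570 hours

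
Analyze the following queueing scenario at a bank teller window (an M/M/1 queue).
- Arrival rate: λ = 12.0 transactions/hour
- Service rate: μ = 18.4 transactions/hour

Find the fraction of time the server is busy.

Server utilization: ρ = λ/μ
ρ = 12.0/18.4 = 0.6522
The server is busy 65.22% of the time.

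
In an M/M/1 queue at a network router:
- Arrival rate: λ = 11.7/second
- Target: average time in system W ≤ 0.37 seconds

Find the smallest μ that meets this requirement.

For M/M/1: W = 1/(μ-λ)
Need W ≤ 0.37, so 1/(μ-λ) ≤ 0.37
μ - λ ≥ 1/0.37 = 2.7027
μ ≥ 11.7 + 2.7027 = 14.4027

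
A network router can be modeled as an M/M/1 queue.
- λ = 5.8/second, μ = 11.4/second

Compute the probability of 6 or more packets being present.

ρ = λ/μ = 5.8/11.4 = 0.50877
P(N ≥ n) = ρⁿ
P(N ≥ 6) = 0.50877^6
P(N ≥ 6) = 0.01734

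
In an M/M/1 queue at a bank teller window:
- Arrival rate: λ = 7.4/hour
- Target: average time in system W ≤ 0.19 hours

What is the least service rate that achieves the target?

For M/M/1: W = 1/(μ-λ)
Need W ≤ 0.19, so 1/(μ-λ) ≤ 0.19
μ - λ ≥ 1/0.19 = 5.2632
μ ≥ 7.4 + 5.2632 = 12.6632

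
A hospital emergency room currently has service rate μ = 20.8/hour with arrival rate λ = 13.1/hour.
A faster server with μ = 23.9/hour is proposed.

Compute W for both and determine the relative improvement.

System 1: ρ₁ = 13.1/20.8 = 0.6298, W₁ = 1/(20.8-13.1) = 0.12987
System 2: ρ₂ = 13.1/23.9 = 0.5481, W₂ = 1/(23.9-13.1) = 0.092593
Improvement: (W₁-W₂)/W₁ = (0.12987-0.092593)/0.12987 = 28.70%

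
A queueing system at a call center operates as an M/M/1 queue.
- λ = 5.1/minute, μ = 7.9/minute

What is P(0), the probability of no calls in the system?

ρ = λ/μ = 5.1/7.9 = 0.6456
P(0) = 1 - ρ = 1 - 0.6456 = 0.3544
The server is idle 35.44% of the time.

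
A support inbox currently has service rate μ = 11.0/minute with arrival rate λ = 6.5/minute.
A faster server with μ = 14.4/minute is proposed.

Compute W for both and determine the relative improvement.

System 1: ρ₁ = 6.5/11.0 = 0.5909, W₁ = 1/(11.0-6.5) = 0.22222
System 2: ρ₂ = 6.5/14.4 = 0.4514, W₂ = 1/(14.4-6.5) = 0.12658
Improvement: (W₁-W₂)/W₁ = (0.22222-0.12658)/0.22222 = 43.04%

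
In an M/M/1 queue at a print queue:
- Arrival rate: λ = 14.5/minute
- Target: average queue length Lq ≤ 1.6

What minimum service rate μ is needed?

For M/M/1: Lq = λ²/(μ(μ-λ))
Need Lq ≤ 1.6, i.e. μ(μ-λ) ≥ λ²/1.6
μ² - 14.5μ - 210.25/1.6 ≥ 0  →  μ² - 14.5μ - 131.40625 ≥ 0
Quadratic formula (positive root): μ = [λ + √(λ² + 4×131.40625)]/2
Discriminant: 210.25 + 4×131.40625 = 735.8750, √735.8750 = 27.1270
μ ≥ (14.5 + 27.1270)/2 = 20.8135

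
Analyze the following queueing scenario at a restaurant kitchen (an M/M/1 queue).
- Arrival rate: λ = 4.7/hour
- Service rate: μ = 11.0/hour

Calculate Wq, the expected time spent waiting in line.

First, compute utilization: ρ = λ/μ = 4.7/11.0 = 0.4273
For M/M/1: Wq = λ/(μ(μ-λ))
Wq = 4.7/(11.0 × (11.0-4.7))
Wq = 4.7/(11.0 × 6.30)
Wq = 0.06782 hours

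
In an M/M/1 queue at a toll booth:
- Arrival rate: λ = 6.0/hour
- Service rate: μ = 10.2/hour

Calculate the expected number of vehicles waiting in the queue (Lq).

ρ = λ/μ = 6.0/10.2 = 0.5882
For M/M/1: Lq = λ²/(μ(μ-λ))
Lq = 36.00/(10.2 × 4.20)
Lq = 0.8403 vehicles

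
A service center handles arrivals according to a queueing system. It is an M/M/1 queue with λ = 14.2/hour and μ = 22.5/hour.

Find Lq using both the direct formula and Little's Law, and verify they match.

Method 1 (direct): Lq = λ²/(μ(μ-λ)) = 201.64/(22.5 × 8.30) = 1.0797

Method 2 (Little's Law):
W = 1/(μ-λ) = 1/8.30 = 0.1204819
Wq = W - 1/μ = 0.1204819 - 0.04444444 = 0.076037
Lq = λWq = 14.2 × 0.076037 = 1.0797 ✔ (matches Method 1)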